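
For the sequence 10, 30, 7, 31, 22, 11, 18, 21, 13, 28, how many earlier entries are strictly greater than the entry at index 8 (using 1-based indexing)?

The element at index 8 is 21.
Elements before it: 10, 30, 7, 31, 22, 11, 18
Those larger than 21: 30, 31, 22

3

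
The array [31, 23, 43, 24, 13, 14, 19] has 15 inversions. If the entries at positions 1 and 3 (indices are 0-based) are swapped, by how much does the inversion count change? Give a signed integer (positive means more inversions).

Positions 1 and 3 hold 23 and 24; after swapping, the array is [31, 24, 43, 23, 13, 14, 19].
For each element, count later entries that are smaller:
31 → 24, 23, 13, 14, 19 → 5
24 → 23, 13, 14, 19 → 4
43 → 23, 13, 14, 19 → 4
23 → 13, 14, 19 → 3
13 → none → 0
14 → none → 0
19 → none → 0
Sum: 5 + 4 + 4 + 3 + 0 + 0 + 0 = 16
Change: 16 − 15 = +1

+1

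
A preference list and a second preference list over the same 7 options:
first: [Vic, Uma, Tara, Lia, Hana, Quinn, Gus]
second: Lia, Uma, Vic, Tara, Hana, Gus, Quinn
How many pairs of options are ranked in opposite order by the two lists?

5 pairs

Assign each item its position (1..7) in the first ordering, then rewrite the second ordering as that position sequence:
positions: Vic→1, Uma→2, Tara→3, Lia→4, Hana→5, Quinn→6, Gus→7
second ordering as positions: [4, 2, 1, 3, 5, 7, 6]
Discordant pairs = inversions in this position sequence.
4: 2, 1, 3 → 3
2: 1 → 1
1: 0
3: 0
5: 0
7: 6 → 1
6: 0
Total: 3 + 1 + 0 + 0 + 0 + 1 + 0 = 5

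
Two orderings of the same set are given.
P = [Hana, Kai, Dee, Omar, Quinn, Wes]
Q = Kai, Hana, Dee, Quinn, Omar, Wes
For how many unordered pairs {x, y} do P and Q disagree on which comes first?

Assign each item its position (1..6) in the first ordering, then rewrite the second ordering as that position sequence:
positions: Hana→1, Kai→2, Dee→3, Omar→4, Quinn→5, Wes→6
second ordering as positions: [2, 1, 3, 5, 4, 6]
Discordant pairs = inversions in this position sequence.
2: 1 → 1
1: 0
3: 0
5: 4 → 1
4: 0
6: 0
Total: 1 + 0 + 0 + 1 + 0 + 0 = 2

2 disagreeing pairs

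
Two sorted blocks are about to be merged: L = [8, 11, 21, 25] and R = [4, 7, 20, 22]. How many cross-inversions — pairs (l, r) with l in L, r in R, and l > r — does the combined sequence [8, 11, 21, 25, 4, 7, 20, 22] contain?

Take each right-half value and tally the left-half values above it:
r = 4: 8, 11, 21, 25 → 4
r = 7: 8, 11, 21, 25 → 4
r = 20: 21, 25 → 2
r = 22: 25 → 1
Cross-inversions: 4 + 4 + 2 + 1 = 11

There are 11 cross-inversions.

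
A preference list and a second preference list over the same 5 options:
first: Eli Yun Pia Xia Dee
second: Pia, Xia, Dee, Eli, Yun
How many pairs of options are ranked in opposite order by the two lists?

Assign each item its position (1..5) in the first ordering, then rewrite the second ordering as that position sequence:
positions: Eli→1, Yun→2, Pia→3, Xia→4, Dee→5
second ordering as positions: [3, 4, 5, 1, 2]
Discordant pairs = inversions in this position sequence.
3: 1, 2 → 2
4: 1, 2 → 2
5: 1, 2 → 2
1: 0
2: 0
Total: 2 + 2 + 2 + 0 + 0 = 6

6 pairs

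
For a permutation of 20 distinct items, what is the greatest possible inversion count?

A reversed (strictly descending) arrangement makes every pair an inversion, giving C(20, 2) inversions.
C(20, 2) = 20·19/2 = 190

190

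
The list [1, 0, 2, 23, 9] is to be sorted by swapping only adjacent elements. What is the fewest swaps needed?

2 adjacent swaps

Minimum adjacent swaps = number of inversions (each swap of adjacent out-of-order elements removes one inversion and no swap can remove more).
Count inversions — for each element, later elements that are smaller:
1: 0 → 1
0: none → 0
2: none → 0
23: 9 → 1
9: none → 0
Total inversions: 1 + 0 + 0 + 1 + 0 = 2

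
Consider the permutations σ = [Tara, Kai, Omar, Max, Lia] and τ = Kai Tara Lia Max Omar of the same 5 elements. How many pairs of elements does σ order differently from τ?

Assign each item its position (1..5) in the first ordering, then rewrite the second ordering as that position sequence:
positions: Tara→1, Kai→2, Omar→3, Max→4, Lia→5
second ordering as positions: [2, 1, 5, 4, 3]
Discordant pairs = inversions in this position sequence.
2: 1 → 1
1: 0
5: 4, 3 → 2
4: 3 → 1
3: 0
Total: 1 + 0 + 2 + 1 + 0 = 4

4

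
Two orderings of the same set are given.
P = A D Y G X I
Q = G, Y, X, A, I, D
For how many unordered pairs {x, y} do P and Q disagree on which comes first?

8 disagreeing pairs

Assign each item its position (1..6) in the first ordering, then rewrite the second ordering as that position sequence:
positions: A→1, D→2, Y→3, G→4, X→5, I→6
second ordering as positions: [4, 3, 5, 1, 6, 2]
Discordant pairs = inversions in this position sequence.
4: 3, 1, 2 → 3
3: 1, 2 → 2
5: 1, 2 → 2
1: 0
6: 2 → 1
2: 0
Total: 3 + 2 + 2 + 0 + 1 + 0 = 8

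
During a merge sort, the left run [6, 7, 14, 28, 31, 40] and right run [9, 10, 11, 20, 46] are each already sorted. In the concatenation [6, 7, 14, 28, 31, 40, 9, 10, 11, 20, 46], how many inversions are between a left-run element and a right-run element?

Split inversions: 15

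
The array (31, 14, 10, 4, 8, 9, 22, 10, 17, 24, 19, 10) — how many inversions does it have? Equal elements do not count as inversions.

28

Sweep left to right; for each value list the smaller values that follow it:
31 → 14, 10, 4, 8, 9, 22, 10, 17, 24, 19, 10 → 11
14 → 10, 4, 8, 9, 10, 10 → 6
10 → 4, 8, 9 → 3
4 → none → 0
8 → none → 0
9 → none → 0
22 → 10, 17, 19, 10 → 4
10 → none → 0
17 → 10 → 1
24 → 19, 10 → 2
19 → 10 → 1
10 → none → 0
Sum: 11 + 6 + 3 + 0 + 0 + 0 + 4 + 0 + 1 + 2 + 1 + 0 = 28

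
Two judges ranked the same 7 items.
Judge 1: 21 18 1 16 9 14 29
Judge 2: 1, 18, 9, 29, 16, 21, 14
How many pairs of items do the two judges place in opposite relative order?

Discordant pairs: 9

Assign each item its position (1..7) in the first ordering, then rewrite the second ordering as that position sequence:
positions: 21→1, 18→2, 1→3, 16→4, 9→5, 14→6, 29→7
second ordering as positions: [3, 2, 5, 7, 4, 1, 6]
Discordant pairs = inversions in this position sequence.
3: 2, 1 → 2
2: 1 → 1
5: 4, 1 → 2
7: 4, 1, 6 → 3
4: 1 → 1
1: 0
6: 0
Total: 2 + 1 + 2 + 3 + 1 + 0 + 0 = 9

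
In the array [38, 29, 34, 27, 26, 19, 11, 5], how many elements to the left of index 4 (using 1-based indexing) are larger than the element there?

3

The element at index 4 is 27.
Elements before it: 38, 29, 34
Those larger than 27: 38, 29, 34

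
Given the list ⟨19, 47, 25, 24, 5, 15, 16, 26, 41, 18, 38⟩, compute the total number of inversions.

25 out-of-order pairs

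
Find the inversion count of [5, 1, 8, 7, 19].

2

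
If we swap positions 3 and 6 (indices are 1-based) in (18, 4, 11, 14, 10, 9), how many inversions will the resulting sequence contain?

Positions 3 and 6 hold 11 and 9; after swapping, the array is [18, 4, 9, 14, 10, 11].
Element-by-element contributions:
18 → 4, 9, 14, 10, 11 → 5
4 → none → 0
9 → none → 0
14 → 10, 11 → 2
10 → none → 0
11 → none → 0
Sum: 5 + 0 + 0 + 2 + 0 + 0 = 7

Inversions: 7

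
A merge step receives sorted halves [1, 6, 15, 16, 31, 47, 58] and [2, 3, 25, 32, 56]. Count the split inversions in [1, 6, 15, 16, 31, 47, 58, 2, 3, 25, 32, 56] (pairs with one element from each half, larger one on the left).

Count, for every r in R, how many entries of L exceed r:
r = 2: 6, 15, 16, 31, 47, 58 → 6
r = 3: 6, 15, 16, 31, 47, 58 → 6
r = 25: 31, 47, 58 → 3
r = 32: 47, 58 → 2
r = 56: 58 → 1
Cross-inversions: 6 + 6 + 3 + 2 + 1 = 18

18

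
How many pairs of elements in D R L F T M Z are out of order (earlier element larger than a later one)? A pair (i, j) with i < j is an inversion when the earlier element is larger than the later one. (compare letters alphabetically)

5

Sweep left to right; for each value list the smaller values that follow it:
D: 0
R: 3
L: 1
F: 0
T: 1
M: 0
Z: 0
Sum: 0 + 3 + 1 + 0 + 1 + 0 + 0 = 5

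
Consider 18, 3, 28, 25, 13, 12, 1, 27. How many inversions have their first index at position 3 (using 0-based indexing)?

The element at index 3 is 25.
Elements after it: 13, 12, 1, 27
Those smaller than 25: 13, 12, 1

3 such elements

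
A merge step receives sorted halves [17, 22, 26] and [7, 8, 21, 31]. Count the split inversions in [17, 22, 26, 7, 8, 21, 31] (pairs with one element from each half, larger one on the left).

Take each right-half value and tally the left-half values above it:
r = 7: 17, 22, 26 → 3
r = 8: 17, 22, 26 → 3
r = 21: 22, 26 → 2
r = 31: none → 0
Cross-inversions: 3 + 3 + 2 + 0 = 8

8 cross-inversions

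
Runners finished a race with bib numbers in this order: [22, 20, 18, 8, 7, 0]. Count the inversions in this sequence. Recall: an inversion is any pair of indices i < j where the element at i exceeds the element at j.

15

Element-by-element contributions:
22: 5
20: 4
18: 3
8: 2
7: 1
0: 0
Sum: 5 + 4 + 3 + 2 + 1 + 0 = 15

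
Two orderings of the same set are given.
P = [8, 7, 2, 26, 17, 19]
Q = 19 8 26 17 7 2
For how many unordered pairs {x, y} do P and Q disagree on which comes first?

Assign each item its position (1..6) in the first ordering, then rewrite the second ordering as that position sequence:
positions: 8→1, 7→2, 2→3, 26→4, 17→5, 19→6
second ordering as positions: [6, 1, 4, 5, 2, 3]
Discordant pairs = inversions in this position sequence.
6: 1, 4, 5, 2, 3 → 5
1: 0
4: 2, 3 → 2
5: 2, 3 → 2
2: 0
3: 0
Total: 5 + 0 + 2 + 2 + 0 + 0 = 9

Disagreeing pairs: 9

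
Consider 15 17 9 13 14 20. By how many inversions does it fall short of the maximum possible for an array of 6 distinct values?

Maximum inversions for 6 distinct elements is C(6, 2) = 6·5/2 = 15.
Current inversions — for each element, count later smaller elements:
15: 3
17: 3
9: 0
13: 0
14: 0
20: 0
Current total: 3 + 3 + 0 + 0 + 0 + 0 = 6
Shortfall: 15 − 6 = 9

9 inversions short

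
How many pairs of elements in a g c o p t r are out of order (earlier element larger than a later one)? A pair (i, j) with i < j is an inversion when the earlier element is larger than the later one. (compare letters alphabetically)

Sweep left to right; for each value list the smaller values that follow it:
a: 0
g: 1
c: 0
o: 0
p: 0
t: 1
r: 0
Sum: 0 + 1 + 0 + 0 + 0 + 1 + 0 = 2

2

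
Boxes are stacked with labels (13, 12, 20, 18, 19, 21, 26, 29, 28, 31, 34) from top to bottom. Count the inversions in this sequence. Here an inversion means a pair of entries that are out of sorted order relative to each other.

4

Count, for each position, how many later elements it exceeds:
13: 1
12: 0
20: 2
18: 0
19: 0
21: 0
26: 0
29: 1
28: 0
31: 0
34: 0
Sum: 1 + 0 + 2 + 0 + 0 + 0 + 0 + 1 + 0 + 0 + 0 = 4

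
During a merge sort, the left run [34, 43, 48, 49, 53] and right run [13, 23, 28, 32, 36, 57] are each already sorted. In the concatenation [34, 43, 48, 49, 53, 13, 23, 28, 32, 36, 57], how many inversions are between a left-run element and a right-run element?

Take each right-half value and tally the left-half values above it:
r = 13: 34, 43, 48, 49, 53 → 5
r = 23: 34, 43, 48, 49, 53 → 5
r = 28: 34, 43, 48, 49, 53 → 5
r = 32: 34, 43, 48, 49, 53 → 5
r = 36: 43, 48, 49, 53 → 4
r = 57: none → 0
Cross-inversions: 5 + 5 + 5 + 5 + 4 + 0 = 24

Split inversions: 24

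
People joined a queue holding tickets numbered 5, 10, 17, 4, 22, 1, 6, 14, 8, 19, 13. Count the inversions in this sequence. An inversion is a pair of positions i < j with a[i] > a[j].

Out-of-order pairs: 22

Sweep left to right; for each value list the smaller values that follow it:
5: 2
10: 4
17: 6
4: 1
22: 6
1: 0
6: 0
14: 2
8: 0
19: 1
13: 0
Sum: 2 + 4 + 6 + 1 + 6 + 0 + 0 + 2 + 0 + 1 + 0 = 22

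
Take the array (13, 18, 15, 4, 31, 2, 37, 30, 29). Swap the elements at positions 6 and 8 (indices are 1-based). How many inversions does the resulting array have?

15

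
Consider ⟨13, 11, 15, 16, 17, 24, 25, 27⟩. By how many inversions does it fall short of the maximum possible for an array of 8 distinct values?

27

Maximum inversions for 8 distinct elements is C(8, 2) = 8·7/2 = 28.
Current inversions — for each element, count later smaller elements:
13: 1
11: 0
15: 0
16: 0
17: 0
24: 0
25: 0
27: 0
Current total: 1 + 0 + 0 + 0 + 0 + 0 + 0 + 0 = 1
Shortfall: 28 − 1 = 27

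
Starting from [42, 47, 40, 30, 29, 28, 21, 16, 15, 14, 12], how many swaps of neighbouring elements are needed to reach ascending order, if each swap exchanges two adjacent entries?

Minimum adjacent swaps = number of inversions (each swap of adjacent out-of-order elements removes one inversion and no swap can remove more).
Count inversions — for each element, later elements that are smaller:
42: 40, 30, 29, 28, 21, 16, 15, 14, 12 → 9
47: 40, 30, 29, 28, 21, 16, 15, 14, 12 → 9
40: 30, 29, 28, 21, 16, 15, 14, 12 → 8
30: 29, 28, 21, 16, 15, 14, 12 → 7
29: 28, 21, 16, 15, 14, 12 → 6
28: 21, 16, 15, 14, 12 → 5
21: 16, 15, 14, 12 → 4
16: 15, 14, 12 → 3
15: 14, 12 → 2
14: 12 → 1
12: none → 0
Total inversions: 9 + 9 + 8 + 7 + 6 + 5 + 4 + 3 + 2 + 1 + 0 = 54

54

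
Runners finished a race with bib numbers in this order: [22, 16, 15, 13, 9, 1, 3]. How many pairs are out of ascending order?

For each element, count later entries that are smaller:
22 → 16, 15, 13, 9, 1, 3 → 6
16 → 15, 13, 9, 1, 3 → 5
15 → 13, 9, 1, 3 → 4
13 → 9, 1, 3 → 3
9 → 1, 3 → 2
1 → none → 0
3 → none → 0
Sum: 6 + 5 + 4 + 3 + 2 + 0 + 0 = 20

There are 20 inversions.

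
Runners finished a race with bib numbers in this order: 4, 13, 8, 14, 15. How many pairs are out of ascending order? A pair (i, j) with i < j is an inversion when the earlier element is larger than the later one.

1 inversion

Sweep left to right; for each value list the smaller values that follow it:
4 → none → 0
13 → 8 → 1
8 → none → 0
14 → none → 0
15 → none → 0
Sum: 0 + 1 + 0 + 0 + 0 = 1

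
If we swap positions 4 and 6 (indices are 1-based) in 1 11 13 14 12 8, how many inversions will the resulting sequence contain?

3 inversions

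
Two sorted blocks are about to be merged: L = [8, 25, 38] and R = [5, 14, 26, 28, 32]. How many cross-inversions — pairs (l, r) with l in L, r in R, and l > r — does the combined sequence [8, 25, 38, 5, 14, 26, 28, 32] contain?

Count, for every r in R, how many entries of L exceed r:
r = 5: 8, 25, 38 → 3
r = 14: 25, 38 → 2
r = 26: 38 → 1
r = 28: 38 → 1
r = 32: 38 → 1
Cross-inversions: 3 + 2 + 1 + 1 + 1 = 8

8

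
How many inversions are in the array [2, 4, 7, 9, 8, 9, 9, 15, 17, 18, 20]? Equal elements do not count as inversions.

Element-by-element contributions:
2 → none → 0
4 → none → 0
7 → none → 0
9 → 8 → 1
8 → none → 0
9 → none → 0
9 → none → 0
15 → none → 0
17 → none → 0
18 → none → 0
20 → none → 0
Sum: 0 + 0 + 0 + 1 + 0 + 0 + 0 + 0 + 0 + 0 + 0 = 1

Out-of-order pairs: 1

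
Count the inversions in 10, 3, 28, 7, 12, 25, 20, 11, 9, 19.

Element-by-element contributions:
10 → 3, 7, 9 → 3
3 → none → 0
28 → 7, 12, 25, 20, 11, 9, 19 → 7
7 → none → 0
12 → 11, 9 → 2
25 → 20, 11, 9, 19 → 4
20 → 11, 9, 19 → 3
11 → 9 → 1
9 → none → 0
19 → none → 0
Sum: 3 + 0 + 7 + 0 + 2 + 4 + 3 + 1 + 0 + 0 = 20

20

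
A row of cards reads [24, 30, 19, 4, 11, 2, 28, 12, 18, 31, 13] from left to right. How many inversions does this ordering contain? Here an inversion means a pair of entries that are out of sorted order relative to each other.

For each element, count later entries that are smaller:
24 → 19, 4, 11, 2, 12, 18, 13 → 7
30 → 19, 4, 11, 2, 28, 12, 18, 13 → 8
19 → 4, 11, 2, 12, 18, 13 → 6
4 → 2 → 1
11 → 2 → 1
2 → none → 0
28 → 12, 18, 13 → 3
12 → none → 0
18 → 13 → 1
31 → 13 → 1
13 → none → 0
Sum: 7 + 8 + 6 + 1 + 1 + 0 + 3 + 0 + 1 + 1 + 0 = 28

28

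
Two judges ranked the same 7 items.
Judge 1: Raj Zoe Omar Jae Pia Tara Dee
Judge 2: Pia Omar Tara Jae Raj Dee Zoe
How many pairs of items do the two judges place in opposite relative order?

Assign each item its position (1..7) in the first ordering, then rewrite the second ordering as that position sequence:
positions: Raj→1, Zoe→2, Omar→3, Jae→4, Pia→5, Tara→6, Dee→7
second ordering as positions: [5, 3, 6, 4, 1, 7, 2]
Discordant pairs = inversions in this position sequence.
5: 3, 4, 1, 2 → 4
3: 1, 2 → 2
6: 4, 1, 2 → 3
4: 1, 2 → 2
1: 0
7: 2 → 1
2: 0
Total: 4 + 2 + 3 + 2 + 0 + 1 + 0 = 12

12 discordant pairs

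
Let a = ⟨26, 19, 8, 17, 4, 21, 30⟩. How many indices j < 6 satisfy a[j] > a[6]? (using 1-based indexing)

The element at index 6 is 21.
Elements before it: 26, 19, 8, 17, 4
Those larger than 21: 26

1 such element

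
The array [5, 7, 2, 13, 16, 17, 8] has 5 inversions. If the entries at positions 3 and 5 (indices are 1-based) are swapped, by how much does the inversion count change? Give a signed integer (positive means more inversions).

Positions 3 and 5 hold 2 and 16; after swapping, the array is [5, 7, 16, 13, 2, 17, 8].
For each element, count later entries that are smaller:
5 → 2 → 1
7 → 2 → 1
16 → 13, 2, 8 → 3
13 → 2, 8 → 2
2 → none → 0
17 → 8 → 1
8 → none → 0
Sum: 1 + 1 + 3 + 2 + 0 + 1 + 0 = 8
Change: 8 − 5 = +3

+3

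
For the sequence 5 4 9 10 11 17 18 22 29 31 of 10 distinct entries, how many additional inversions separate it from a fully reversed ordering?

44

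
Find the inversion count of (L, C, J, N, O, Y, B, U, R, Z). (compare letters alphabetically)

Element-by-element contributions:
L → C, J, B → 3
C → B → 1
J → B → 1
N → B → 1
O → B → 1
Y → B, U, R → 3
B → none → 0
U → R → 1
R → none → 0
Z → none → 0
Sum: 3 + 1 + 1 + 1 + 1 + 3 + 0 + 1 + 0 + 0 = 11

There are 11 inversions.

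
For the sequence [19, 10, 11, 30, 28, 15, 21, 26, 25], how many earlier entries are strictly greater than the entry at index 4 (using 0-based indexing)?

The element at index 4 is 28.
Elements before it: 19, 10, 11, 30
Those larger than 28: 30

1 such element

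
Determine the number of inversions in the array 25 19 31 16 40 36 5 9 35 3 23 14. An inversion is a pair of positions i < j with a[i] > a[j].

41 out-of-order pairs

For each element, count later entries that are smaller:
25: 7
19: 5
31: 6
16: 4
40: 7
36: 6
5: 1
9: 1
35: 3
3: 0
23: 1
14: 0
Sum: 7 + 5 + 6 + 4 + 7 + 6 + 1 + 1 + 3 + 0 + 1 + 0 = 41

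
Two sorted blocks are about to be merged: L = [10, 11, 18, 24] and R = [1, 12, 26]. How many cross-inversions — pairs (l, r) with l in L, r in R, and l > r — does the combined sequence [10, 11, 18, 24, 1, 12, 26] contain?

6

Take each right-half value and tally the left-half values above it:
r = 1: 10, 11, 18, 24 → 4
r = 12: 18, 24 → 2
r = 26: none → 0
Cross-inversions: 4 + 2 + 0 = 6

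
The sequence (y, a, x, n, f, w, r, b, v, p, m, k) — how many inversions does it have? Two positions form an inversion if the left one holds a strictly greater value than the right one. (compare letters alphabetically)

For each element, count later entries that are smaller:
y → a, x, n, f, w, r, b, v, p, m, k → 11
a → none → 0
x → n, f, w, r, b, v, p, m, k → 9
n → f, b, m, k → 4
f → b → 1
w → r, b, v, p, m, k → 6
r → b, p, m, k → 4
b → none → 0
v → p, m, k → 3
p → m, k → 2
m → k → 1
k → none → 0
Sum: 11 + 0 + 9 + 4 + 1 + 6 + 4 + 0 + 3 + 2 + 1 + 0 = 41

Out-of-order pairs: 41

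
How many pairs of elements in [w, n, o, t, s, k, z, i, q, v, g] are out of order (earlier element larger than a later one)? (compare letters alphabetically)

For each element, count later entries that are smaller:
w: 9
n: 3
o: 3
t: 5
s: 4
k: 2
z: 4
i: 1
q: 1
v: 1
g: 0
Sum: 9 + 3 + 3 + 5 + 4 + 2 + 4 + 1 + 1 + 1 + 0 = 33

33 inversions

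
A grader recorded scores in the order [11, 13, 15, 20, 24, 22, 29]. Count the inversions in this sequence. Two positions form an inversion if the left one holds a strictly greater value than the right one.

Listing every pair i<j with a[i]>a[j] (using 0-based positions):
(4,5): 24 > 22
That's 1 pair.

1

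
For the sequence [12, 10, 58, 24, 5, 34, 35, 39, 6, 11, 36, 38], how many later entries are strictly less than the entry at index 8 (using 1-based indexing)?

4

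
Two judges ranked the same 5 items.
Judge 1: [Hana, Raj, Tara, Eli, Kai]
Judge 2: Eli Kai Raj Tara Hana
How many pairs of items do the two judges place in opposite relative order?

There are 8 discordant pairs.

Assign each item its position (1..5) in the first ordering, then rewrite the second ordering as that position sequence:
positions: Hana→1, Raj→2, Tara→3, Eli→4, Kai→5
second ordering as positions: [4, 5, 2, 3, 1]
Discordant pairs = inversions in this position sequence.
4: 2, 3, 1 → 3
5: 2, 3, 1 → 3
2: 1 → 1
3: 1 → 1
1: 0
Total: 3 + 3 + 1 + 1 + 0 = 8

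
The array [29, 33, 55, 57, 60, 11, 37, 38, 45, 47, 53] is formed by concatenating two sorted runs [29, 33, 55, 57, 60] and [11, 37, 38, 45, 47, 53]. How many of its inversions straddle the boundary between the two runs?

20 cross-inversions

Take each right-half value and tally the left-half values above it:
r = 11: 29, 33, 55, 57, 60 → 5
r = 37: 55, 57, 60 → 3
r = 38: 55, 57, 60 → 3
r = 45: 55, 57, 60 → 3
r = 47: 55, 57, 60 → 3
r = 53: 55, 57, 60 → 3
Cross-inversions: 5 + 3 + 3 + 3 + 3 + 3 = 20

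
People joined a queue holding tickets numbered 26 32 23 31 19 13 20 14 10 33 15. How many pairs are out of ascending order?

Count, for each position, how many later elements it exceeds:
26: 7
32: 8
23: 6
31: 6
19: 4
13: 1
20: 3
14: 1
10: 0
33: 1
15: 0
Sum: 7 + 8 + 6 + 6 + 4 + 1 + 3 + 1 + 0 + 1 + 0 = 37

37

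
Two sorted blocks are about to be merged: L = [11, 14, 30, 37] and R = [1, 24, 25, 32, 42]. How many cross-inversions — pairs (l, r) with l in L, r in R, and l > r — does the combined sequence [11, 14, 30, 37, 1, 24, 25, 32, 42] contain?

Count, for every r in R, how many entries of L exceed r:
r = 1: 11, 14, 30, 37 → 4
r = 24: 30, 37 → 2
r = 25: 30, 37 → 2
r = 32: 37 → 1
r = 42: none → 0
Cross-inversions: 4 + 2 + 2 + 1 + 0 = 9

9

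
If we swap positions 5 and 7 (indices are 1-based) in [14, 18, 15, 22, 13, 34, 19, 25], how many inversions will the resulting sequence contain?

9 inversions

Positions 5 and 7 hold 13 and 19; after swapping, the array is [14, 18, 15, 22, 19, 34, 13, 25].
Count, for each position, how many later elements it exceeds:
14 → 13 → 1
18 → 15, 13 → 2
15 → 13 → 1
22 → 19, 13 → 2
19 → 13 → 1
34 → 13, 25 → 2
13 → none → 0
25 → none → 0
Sum: 1 + 2 + 1 + 2 + 1 + 2 + 0 + 0 = 9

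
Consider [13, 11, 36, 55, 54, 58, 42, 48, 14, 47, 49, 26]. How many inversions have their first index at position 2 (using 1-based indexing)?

0

The element at index 2 is 11.
Elements after it: 36, 55, 54, 58, 42, 48, 14, 47, 49, 26
None of them are smaller than 11.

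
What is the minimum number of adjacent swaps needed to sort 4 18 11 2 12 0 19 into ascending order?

10 swaps

The minimum number of adjacent swaps to sort an array equals its inversion count, since every such swap removes exactly one inversion.
Count inversions — for each element, later elements that are smaller:
4: 2, 0 → 2
18: 11, 2, 12, 0 → 4
11: 2, 0 → 2
2: 0 → 1
12: 0 → 1
0: none → 0
19: none → 0
Total inversions: 2 + 4 + 2 + 1 + 1 + 0 + 0 = 10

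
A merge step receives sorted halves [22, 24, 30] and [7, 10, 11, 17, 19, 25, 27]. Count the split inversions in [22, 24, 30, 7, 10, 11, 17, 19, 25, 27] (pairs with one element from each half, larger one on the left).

Count, for every r in R, how many entries of L exceed r:
r = 7: 22, 24, 30 → 3
r = 10: 22, 24, 30 → 3
r = 11: 22, 24, 30 → 3
r = 17: 22, 24, 30 → 3
r = 19: 22, 24, 30 → 3
r = 25: 30 → 1
r = 27: 30 → 1
Cross-inversions: 3 + 3 + 3 + 3 + 3 + 1 + 1 = 17

17 split inversions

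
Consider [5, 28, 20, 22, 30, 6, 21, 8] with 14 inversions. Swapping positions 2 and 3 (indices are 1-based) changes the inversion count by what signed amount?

Positions 2 and 3 hold 28 and 20; after swapping, the array is [5, 20, 28, 22, 30, 6, 21, 8].
Sweep left to right; for each value list the smaller values that follow it:
5 → none → 0
20 → 6, 8 → 2
28 → 22, 6, 21, 8 → 4
22 → 6, 21, 8 → 3
30 → 6, 21, 8 → 3
6 → none → 0
21 → 8 → 1
8 → none → 0
Sum: 0 + 2 + 4 + 3 + 3 + 0 + 1 + 0 = 13
Change: 13 − 14 = -1

-1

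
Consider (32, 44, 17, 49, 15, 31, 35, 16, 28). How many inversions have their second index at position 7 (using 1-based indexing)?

2

The element at index 7 is 35.
Elements before it: 32, 44, 17, 49, 15, 31
Those larger than 35: 44, 49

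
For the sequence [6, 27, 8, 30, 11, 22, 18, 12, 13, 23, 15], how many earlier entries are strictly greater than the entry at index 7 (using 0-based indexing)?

4 such elements

The element at index 7 is 12.
Elements before it: 6, 27, 8, 30, 11, 22, 18
Those larger than 12: 27, 30, 22, 18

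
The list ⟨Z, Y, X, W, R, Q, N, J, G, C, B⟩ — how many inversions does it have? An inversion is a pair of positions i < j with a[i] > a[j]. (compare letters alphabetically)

Sweep left to right; for each value list the smaller values that follow it:
Z → Y, X, W, R, Q, N, J, G, C, B → 10
Y → X, W, R, Q, N, J, G, C, B → 9
X → W, R, Q, N, J, G, C, B → 8
W → R, Q, N, J, G, C, B → 7
R → Q, N, J, G, C, B → 6
Q → N, J, G, C, B → 5
N → J, G, C, B → 4
J → G, C, B → 3
G → C, B → 2
C → B → 1
B → none → 0
Sum: 10 + 9 + 8 + 7 + 6 + 5 + 4 + 3 + 2 + 1 + 0 = 55

55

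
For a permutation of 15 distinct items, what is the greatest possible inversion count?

The maximum occurs when the array is in strictly decreasing order: every one of the C(15, 2) pairs is inverted.
C(15, 2) = 15·14/2 = 105

105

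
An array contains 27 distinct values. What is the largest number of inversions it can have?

The maximum occurs when the array is in strictly decreasing order: every one of the C(27, 2) pairs is inverted.
C(27, 2) = 27·26/2 = 351

There are 351 inversions.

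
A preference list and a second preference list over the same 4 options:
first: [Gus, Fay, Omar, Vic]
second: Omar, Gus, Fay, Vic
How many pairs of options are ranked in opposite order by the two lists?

2

Assign each item its position (1..4) in the first ordering, then rewrite the second ordering as that position sequence:
positions: Gus→1, Fay→2, Omar→3, Vic→4
second ordering as positions: [3, 1, 2, 4]
Discordant pairs = inversions in this position sequence.
3: 1, 2 → 2
1: 0
2: 0
4: 0
Total: 2 + 0 + 0 + 0 = 2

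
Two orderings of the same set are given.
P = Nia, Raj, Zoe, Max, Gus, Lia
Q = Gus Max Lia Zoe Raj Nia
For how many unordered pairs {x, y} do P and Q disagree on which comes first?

13

Assign each item its position (1..6) in the first ordering, then rewrite the second ordering as that position sequence:
positions: Nia→1, Raj→2, Zoe→3, Max→4, Gus→5, Lia→6
second ordering as positions: [5, 4, 6, 3, 2, 1]
Discordant pairs = inversions in this position sequence.
5: 4, 3, 2, 1 → 4
4: 3, 2, 1 → 3
6: 3, 2, 1 → 3
3: 2, 1 → 2
2: 1 → 1
1: 0
Total: 4 + 3 + 3 + 2 + 1 + 0 = 13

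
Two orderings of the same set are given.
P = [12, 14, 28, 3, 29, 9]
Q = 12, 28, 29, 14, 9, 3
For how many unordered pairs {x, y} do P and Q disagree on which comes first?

There are 4 disagreeing pairs.

Assign each item its position (1..6) in the first ordering, then rewrite the second ordering as that position sequence:
positions: 12→1, 14→2, 28→3, 3→4, 29→5, 9→6
second ordering as positions: [1, 3, 5, 2, 6, 4]
Discordant pairs = inversions in this position sequence.
1: 0
3: 2 → 1
5: 2, 4 → 2
2: 0
6: 4 → 1
4: 0
Total: 0 + 1 + 2 + 0 + 1 + 0 = 4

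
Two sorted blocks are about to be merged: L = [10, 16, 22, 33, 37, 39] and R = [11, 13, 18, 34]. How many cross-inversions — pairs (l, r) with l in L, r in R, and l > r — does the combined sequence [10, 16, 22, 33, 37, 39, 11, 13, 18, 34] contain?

16 cross-inversions

For each element r of the right run, count left-run elements greater than r:
r = 11: 16, 22, 33, 37, 39 → 5
r = 13: 16, 22, 33, 37, 39 → 5
r = 18: 22, 33, 37, 39 → 4
r = 34: 37, 39 → 2
Cross-inversions: 5 + 5 + 4 + 2 = 16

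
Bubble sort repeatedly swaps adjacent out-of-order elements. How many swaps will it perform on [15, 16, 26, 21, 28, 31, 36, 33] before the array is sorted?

Adjacent swaps: 2

Each adjacent swap fixes exactly one inversion, so the minimum swap count equals the number of inversions.
Count inversions — for each element, later elements that are smaller:
15: none → 0
16: none → 0
26: 21 → 1
21: none → 0
28: none → 0
31: none → 0
36: 33 → 1
33: none → 0
Total inversions: 0 + 0 + 1 + 0 + 0 + 0 + 1 + 0 = 2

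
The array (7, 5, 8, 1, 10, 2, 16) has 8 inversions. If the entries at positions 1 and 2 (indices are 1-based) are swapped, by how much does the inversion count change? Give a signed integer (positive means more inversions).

Positions 1 and 2 hold 7 and 5; after swapping, the array is [5, 7, 8, 1, 10, 2, 16].
Count, for each position, how many later elements it exceeds:
5 → 1, 2 → 2
7 → 1, 2 → 2
8 → 1, 2 → 2
1 → none → 0
10 → 2 → 1
2 → none → 0
16 → none → 0
Sum: 2 + 2 + 2 + 0 + 1 + 0 + 0 = 7
Change: 7 − 8 = -1

-1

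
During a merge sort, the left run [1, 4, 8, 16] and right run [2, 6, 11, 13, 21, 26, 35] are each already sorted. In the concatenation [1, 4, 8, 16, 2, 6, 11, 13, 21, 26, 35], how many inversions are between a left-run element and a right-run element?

Cross-inversions: 7

For each element r of the right run, count left-run elements greater than r:
r = 2: 4, 8, 16 → 3
r = 6: 8, 16 → 2
r = 11: 16 → 1
r = 13: 16 → 1
r = 21: none → 0
r = 26: none → 0
r = 35: none → 0
Cross-inversions: 3 + 2 + 1 + 1 + 0 + 0 + 0 = 7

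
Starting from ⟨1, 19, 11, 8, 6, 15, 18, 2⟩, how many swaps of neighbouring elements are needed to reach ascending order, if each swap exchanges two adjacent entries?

14 swaps

Each adjacent swap fixes exactly one inversion, so the minimum swap count equals the number of inversions.
Count inversions — for each element, later elements that are smaller:
1: none → 0
19: 11, 8, 6, 15, 18, 2 → 6
11: 8, 6, 2 → 3
8: 6, 2 → 2
6: 2 → 1
15: 2 → 1
18: 2 → 1
2: none → 0
Total inversions: 0 + 6 + 3 + 2 + 1 + 1 + 1 + 0 = 14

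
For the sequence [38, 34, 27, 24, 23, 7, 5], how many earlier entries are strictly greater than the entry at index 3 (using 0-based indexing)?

The element at index 3 is 24.
Elements before it: 38, 34, 27
Those larger than 24: 38, 34, 27

3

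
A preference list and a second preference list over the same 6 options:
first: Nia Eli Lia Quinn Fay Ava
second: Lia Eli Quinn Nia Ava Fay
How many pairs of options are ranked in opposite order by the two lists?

5 pairs

Assign each item its position (1..6) in the first ordering, then rewrite the second ordering as that position sequence:
positions: Nia→1, Eli→2, Lia→3, Quinn→4, Fay→5, Ava→6
second ordering as positions: [3, 2, 4, 1, 6, 5]
Discordant pairs = inversions in this position sequence.
3: 2, 1 → 2
2: 1 → 1
4: 1 → 1
1: 0
6: 5 → 1
5: 0
Total: 2 + 1 + 1 + 0 + 1 + 0 = 5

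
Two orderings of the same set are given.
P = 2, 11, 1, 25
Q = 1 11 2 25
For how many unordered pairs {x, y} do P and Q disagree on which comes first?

Assign each item its position (1..4) in the first ordering, then rewrite the second ordering as that position sequence:
positions: 2→1, 11→2, 1→3, 25→4
second ordering as positions: [3, 2, 1, 4]
Discordant pairs = inversions in this position sequence.
3: 2, 1 → 2
2: 1 → 1
1: 0
4: 0
Total: 2 + 1 + 0 + 0 = 3

Disagreeing pairs: 3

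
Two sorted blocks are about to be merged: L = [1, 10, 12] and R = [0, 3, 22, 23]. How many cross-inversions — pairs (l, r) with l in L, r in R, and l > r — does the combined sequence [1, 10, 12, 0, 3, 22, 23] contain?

5 cross-inversions

Count, for every r in R, how many entries of L exceed r:
r = 0: 1, 10, 12 → 3
r = 3: 10, 12 → 2
r = 22: none → 0
r = 23: none → 0
Cross-inversions: 3 + 2 + 0 + 0 = 5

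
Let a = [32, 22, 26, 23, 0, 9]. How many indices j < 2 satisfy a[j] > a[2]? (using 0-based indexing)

1

The element at index 2 is 26.
Elements before it: 32, 22
Those larger than 26: 32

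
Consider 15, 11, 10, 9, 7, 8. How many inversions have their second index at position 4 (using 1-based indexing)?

3 such elements

The element at index 4 is 9.
Elements before it: 15, 11, 10
Those larger than 9: 15, 11, 10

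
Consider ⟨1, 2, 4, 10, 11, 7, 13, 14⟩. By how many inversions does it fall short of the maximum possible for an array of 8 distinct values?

26

Maximum inversions for 8 distinct elements is C(8, 2) = 8·7/2 = 28.
Current inversions — for each element, count later smaller elements:
1: 0
2: 0
4: 0
10: 1
11: 1
7: 0
13: 0
14: 0
Current total: 0 + 0 + 0 + 1 + 1 + 0 + 0 + 0 = 2
Shortfall: 28 − 2 = 26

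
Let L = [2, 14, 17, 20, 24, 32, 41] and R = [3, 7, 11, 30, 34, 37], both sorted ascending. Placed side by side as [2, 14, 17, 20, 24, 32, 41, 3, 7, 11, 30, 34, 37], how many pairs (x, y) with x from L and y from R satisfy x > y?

22

Take each right-half value and tally the left-half values above it:
r = 3: 14, 17, 20, 24, 32, 41 → 6
r = 7: 14, 17, 20, 24, 32, 41 → 6
r = 11: 14, 17, 20, 24, 32, 41 → 6
r = 30: 32, 41 → 2
r = 34: 41 → 1
r = 37: 41 → 1
Cross-inversions: 6 + 6 + 6 + 2 + 1 + 1 = 22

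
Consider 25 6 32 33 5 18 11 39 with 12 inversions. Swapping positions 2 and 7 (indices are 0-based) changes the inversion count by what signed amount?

+3

Positions 2 and 7 hold 32 and 39; after swapping, the array is [25, 6, 39, 33, 5, 18, 11, 32].
Sweep left to right; for each value list the smaller values that follow it:
25 → 6, 5, 18, 11 → 4
6 → 5 → 1
39 → 33, 5, 18, 11, 32 → 5
33 → 5, 18, 11, 32 → 4
5 → none → 0
18 → 11 → 1
11 → none → 0
32 → none → 0
Sum: 4 + 1 + 5 + 4 + 0 + 1 + 0 + 0 = 15
Change: 15 − 12 = +3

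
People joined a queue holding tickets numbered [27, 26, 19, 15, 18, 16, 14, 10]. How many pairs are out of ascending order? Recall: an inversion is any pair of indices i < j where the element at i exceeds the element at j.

26

Count, for each position, how many later elements it exceeds:
27 → 26, 19, 15, 18, 16, 14, 10 → 7
26 → 19, 15, 18, 16, 14, 10 → 6
19 → 15, 18, 16, 14, 10 → 5
15 → 14, 10 → 2
18 → 16, 14, 10 → 3
16 → 14, 10 → 2
14 → 10 → 1
10 → none → 0
Sum: 7 + 6 + 5 + 2 + 3 + 2 + 1 + 0 = 26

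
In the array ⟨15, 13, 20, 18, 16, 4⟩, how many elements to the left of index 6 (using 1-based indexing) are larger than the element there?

5

The element at index 6 is 4.
Elements before it: 15, 13, 20, 18, 16
Those larger than 4: 15, 13, 20, 18, 16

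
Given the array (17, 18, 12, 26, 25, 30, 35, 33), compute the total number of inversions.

Element-by-element contributions:
17: 1
18: 1
12: 0
26: 1
25: 0
30: 0
35: 1
33: 0
Sum: 1 + 1 + 0 + 1 + 0 + 0 + 1 + 0 = 4

4 out-of-order pairs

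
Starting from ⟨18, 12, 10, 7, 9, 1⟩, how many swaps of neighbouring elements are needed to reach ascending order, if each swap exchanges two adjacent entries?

Minimum adjacent swaps = number of inversions (each swap of adjacent out-of-order elements removes one inversion and no swap can remove more).
Count inversions — for each element, later elements that are smaller:
18: 12, 10, 7, 9, 1 → 5
12: 10, 7, 9, 1 → 4
10: 7, 9, 1 → 3
7: 1 → 1
9: 1 → 1
1: none → 0
Total inversions: 5 + 4 + 3 + 1 + 1 + 0 = 14

There are 14 swaps.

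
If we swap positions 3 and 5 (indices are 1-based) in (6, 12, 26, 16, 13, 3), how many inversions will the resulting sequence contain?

5 inversions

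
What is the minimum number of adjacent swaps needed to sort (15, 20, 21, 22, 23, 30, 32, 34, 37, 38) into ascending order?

Each adjacent swap fixes exactly one inversion, so the minimum swap count equals the number of inversions.
Count inversions — for each element, later elements that are smaller:
15: none → 0
20: none → 0
21: none → 0
22: none → 0
23: none → 0
30: none → 0
32: none → 0
34: none → 0
37: none → 0
38: none → 0
Total inversions: 0 + 0 + 0 + 0 + 0 + 0 + 0 + 0 + 0 + 0 = 0

0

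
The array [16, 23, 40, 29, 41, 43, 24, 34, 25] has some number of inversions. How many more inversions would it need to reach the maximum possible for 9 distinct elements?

23 inversions short

Maximum inversions for 9 distinct elements is C(9, 2) = 9·8/2 = 36.
Current inversions — for each element, count later smaller elements:
16: 0
23: 0
40: 4
29: 2
41: 3
43: 3
24: 0
34: 1
25: 0
Current total: 0 + 0 + 4 + 2 + 3 + 3 + 0 + 1 + 0 = 13
Shortfall: 36 − 13 = 23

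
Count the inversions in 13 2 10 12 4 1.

11

Inversion pairs (indices are 1-based):
(1,2): 13 > 2
(1,3): 13 > 10
(1,4): 13 > 12
(1,5): 13 > 4
(1,6): 13 > 1
(2,6): 2 > 1
(3,5): 10 > 4
(3,6): 10 > 1
(4,5): 12 > 4
(4,6): 12 > 1
(5,6): 4 > 1
That's 11 pairs.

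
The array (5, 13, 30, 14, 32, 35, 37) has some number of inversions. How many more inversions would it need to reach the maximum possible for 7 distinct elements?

20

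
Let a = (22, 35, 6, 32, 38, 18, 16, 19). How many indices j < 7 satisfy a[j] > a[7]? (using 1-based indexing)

5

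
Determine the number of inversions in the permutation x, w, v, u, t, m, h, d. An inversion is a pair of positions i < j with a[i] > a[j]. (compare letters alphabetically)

Out-of-order pairs: 28

For each element, count later entries that are smaller:
x → w, v, u, t, m, h, d → 7
w → v, u, t, m, h, d → 6
v → u, t, m, h, d → 5
u → t, m, h, d → 4
t → m, h, d → 3
m → h, d → 2
h → d → 1
d → none → 0
Sum: 7 + 6 + 5 + 4 + 3 + 2 + 1 + 0 = 28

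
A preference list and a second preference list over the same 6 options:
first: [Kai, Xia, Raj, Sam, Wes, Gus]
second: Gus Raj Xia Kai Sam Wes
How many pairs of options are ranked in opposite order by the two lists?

Assign each item its position (1..6) in the first ordering, then rewrite the second ordering as that position sequence:
positions: Kai→1, Xia→2, Raj→3, Sam→4, Wes→5, Gus→6
second ordering as positions: [6, 3, 2, 1, 4, 5]
Discordant pairs = inversions in this position sequence.
6: 3, 2, 1, 4, 5 → 5
3: 2, 1 → 2
2: 1 → 1
1: 0
4: 0
5: 0
Total: 5 + 2 + 1 + 0 + 0 + 0 = 8

8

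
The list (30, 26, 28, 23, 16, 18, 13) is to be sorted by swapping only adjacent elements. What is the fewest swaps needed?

Each adjacent swap fixes exactly one inversion, so the minimum swap count equals the number of inversions.
Count inversions — for each element, later elements that are smaller:
30: 26, 28, 23, 16, 18, 13 → 6
26: 23, 16, 18, 13 → 4
28: 23, 16, 18, 13 → 4
23: 16, 18, 13 → 3
16: 13 → 1
18: 13 → 1
13: none → 0
Total inversions: 6 + 4 + 4 + 3 + 1 + 1 + 0 = 19

19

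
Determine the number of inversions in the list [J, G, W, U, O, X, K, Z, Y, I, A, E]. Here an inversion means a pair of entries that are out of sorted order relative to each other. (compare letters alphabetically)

37 inversions

Sweep left to right; for each value list the smaller values that follow it:
J → G, I, A, E → 4
G → A, E → 2
W → U, O, K, I, A, E → 6
U → O, K, I, A, E → 5
O → K, I, A, E → 4
X → K, I, A, E → 4
K → I, A, E → 3
Z → Y, I, A, E → 4
Y → I, A, E → 3
I → A, E → 2
A → none → 0
E → none → 0
Sum: 4 + 2 + 6 + 5 + 4 + 4 + 3 + 4 + 3 + 2 + 0 + 0 = 37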